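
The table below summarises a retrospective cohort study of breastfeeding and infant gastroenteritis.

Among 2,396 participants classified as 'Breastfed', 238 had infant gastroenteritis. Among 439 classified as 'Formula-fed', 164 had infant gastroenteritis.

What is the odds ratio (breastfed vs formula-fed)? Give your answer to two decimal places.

From the description: a = 238, b = 2158, c = 164, d = 275.
OR = (a·d)/(b·c) = (238 × 275) / (2158 × 164) = 65450 / 353912 = 0.18493
Exposure is associated with lower odds of infant gastroenteritis (OR = 0.18 < 1).

0.18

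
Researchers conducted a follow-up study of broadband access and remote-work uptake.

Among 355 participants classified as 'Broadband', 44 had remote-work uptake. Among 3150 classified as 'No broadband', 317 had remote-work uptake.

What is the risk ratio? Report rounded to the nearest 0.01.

1.23

From the description: a = 44, b = 311, c = 317, d = 2833.
Risk in exposed = 44/355 = 0.12394; risk in unexposed = 317/3150 = 0.10063.
RR = 0.12394 / 0.10063 = 1.23162
The risk among the exposed is 1.23 times that among the unexposed.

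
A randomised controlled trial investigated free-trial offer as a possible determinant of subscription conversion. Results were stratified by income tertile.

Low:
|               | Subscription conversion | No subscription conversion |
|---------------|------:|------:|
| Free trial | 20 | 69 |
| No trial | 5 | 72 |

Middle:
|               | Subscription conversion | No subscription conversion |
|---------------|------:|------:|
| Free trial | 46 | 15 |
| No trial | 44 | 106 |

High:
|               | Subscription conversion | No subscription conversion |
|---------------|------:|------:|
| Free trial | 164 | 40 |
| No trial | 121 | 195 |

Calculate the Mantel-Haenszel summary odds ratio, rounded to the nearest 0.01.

OR_MH = Σ(aᵢdᵢ/nᵢ) / Σ(bᵢcᵢ/nᵢ), where nᵢ is the stratum total.
Stratum 1 (Low): n = 166; a·d/n = 20·72/166 = 8.6747; b·c/n = 69·5/166 = 2.0783
Stratum 2 (Middle): n = 211; a·d/n = 46·106/211 = 23.1090; b·c/n = 15·44/211 = 3.1280
Stratum 3 (High): n = 520; a·d/n = 164·195/520 = 61.5000; b·c/n = 40·121/520 = 9.3077
OR_MH = (8.6747 + 23.1090 + 61.5000) / (2.0783 + 3.1280 + 9.3077) = 93.2837 / 14.5140 = 6.42717

6.43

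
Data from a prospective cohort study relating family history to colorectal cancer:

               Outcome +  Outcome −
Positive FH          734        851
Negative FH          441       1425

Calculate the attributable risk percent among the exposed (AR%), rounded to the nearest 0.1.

49.0

Cells: a = 734, b = 851, c = 441, d = 1425.
Risk in exposed = 734/1585 = 0.46309; risk in unexposed = 441/1866 = 0.23633.
RR = 0.46309/0.23633 = 1.95948
AR% = (RR − 1)/RR × 100 = (1.95948 − 1)/1.95948 × 100 = 48.9659%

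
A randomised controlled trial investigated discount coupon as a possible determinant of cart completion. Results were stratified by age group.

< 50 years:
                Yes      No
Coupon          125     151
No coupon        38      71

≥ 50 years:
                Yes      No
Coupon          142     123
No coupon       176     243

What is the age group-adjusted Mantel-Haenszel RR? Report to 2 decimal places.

RR_MH = Σ(aᵢ·n₀ᵢ/nᵢ) / Σ(cᵢ·n₁ᵢ/nᵢ), with n₁ᵢ = aᵢ+bᵢ (exposed), n₀ᵢ = cᵢ+dᵢ (unexposed), nᵢ = n₁ᵢ+n₀ᵢ.
Stratum 1 (< 50 years): n₁ = 276, n₀ = 109, n = 385; a·n₀/n = 125·109/385 = 35.3896; c·n₁/n = 38·276/385 = 27.2416
Stratum 2 (≥ 50 years): n₁ = 265, n₀ = 419, n = 684; a·n₀/n = 142·419/684 = 86.9854; c·n₁/n = 176·265/684 = 68.1871
RR_MH = (35.3896 + 86.9854) / (27.2416 + 68.1871) = 122.3750 / 95.4287 = 1.28237

1.28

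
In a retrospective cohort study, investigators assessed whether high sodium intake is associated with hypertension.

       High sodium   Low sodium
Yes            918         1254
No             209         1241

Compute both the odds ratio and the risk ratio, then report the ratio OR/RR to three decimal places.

2.682

Reading the table with exposure as columns: a = 918 (High sodium, case), b = 209 (High sodium, non-case), c = 1254 (Low sodium, case), d = 1241.
OR = (918·1241)/(209·1254) = 1139238/262086 = 4.34681
Risk in exposed = 918/1127 = 0.81455; risk in unexposed = 1254/2495 = 0.50261; RR = 1.62066
OR/RR = 4.34681 / 1.62066 = 2.68212
The outcome is not rare, so the OR lies further from 1 than the RR.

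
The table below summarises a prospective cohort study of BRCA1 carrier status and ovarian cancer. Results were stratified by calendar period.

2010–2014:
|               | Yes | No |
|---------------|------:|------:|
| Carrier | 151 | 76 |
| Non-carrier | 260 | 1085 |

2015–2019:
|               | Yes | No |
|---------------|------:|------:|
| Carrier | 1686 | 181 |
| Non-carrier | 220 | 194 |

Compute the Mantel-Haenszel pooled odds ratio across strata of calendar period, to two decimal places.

OR_MH = Σ(aᵢdᵢ/nᵢ) / Σ(bᵢcᵢ/nᵢ), where nᵢ is the stratum total.
Stratum 1 (2010–2014): n = 1572; a·d/n = 151·1085/1572 = 104.2207; b·c/n = 76·260/1572 = 12.5700
Stratum 2 (2015–2019): n = 2281; a·d/n = 1686·194/2281 = 143.3950; b·c/n = 181·220/2281 = 17.4573
OR_MH = (104.2207 + 143.3950) / (12.5700 + 17.4573) = 247.6157 / 30.0272 = 8.24637

8.25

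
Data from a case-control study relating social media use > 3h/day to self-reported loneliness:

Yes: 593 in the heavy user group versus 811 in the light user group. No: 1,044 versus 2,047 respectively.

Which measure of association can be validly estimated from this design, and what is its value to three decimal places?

1.434

From the description: a = 593, b = 1044, c = 811, d = 2047.
This is a case-control study: participants were sampled on outcome status, so risks in the source population cannot be estimated directly — relative risk is not valid here. The odds ratio is the appropriate measure.
OR = (a·d)/(b·c) = (593 × 2047) / (1044 × 811) = 1213871 / 846684 = 1.43368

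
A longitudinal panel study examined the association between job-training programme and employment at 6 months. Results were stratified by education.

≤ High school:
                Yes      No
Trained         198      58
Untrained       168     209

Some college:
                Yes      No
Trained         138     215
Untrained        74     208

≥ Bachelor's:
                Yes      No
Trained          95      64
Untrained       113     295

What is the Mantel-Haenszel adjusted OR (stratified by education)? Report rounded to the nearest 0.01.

OR_MH = Σ(aᵢdᵢ/nᵢ) / Σ(bᵢcᵢ/nᵢ), where nᵢ is the stratum total.
Stratum 1 (≤ High school): n = 633; a·d/n = 198·209/633 = 65.3744; b·c/n = 58·168/633 = 15.3934
Stratum 2 (Some college): n = 635; a·d/n = 138·208/635 = 45.2031; b·c/n = 215·74/635 = 25.0551
Stratum 3 (≥ Bachelor's): n = 567; a·d/n = 95·295/567 = 49.4268; b·c/n = 64·113/567 = 12.7549
OR_MH = (65.3744 + 45.2031 + 49.4268) / (15.3934 + 25.0551 + 12.7549) = 160.0044 / 53.2033 = 3.00741

3.01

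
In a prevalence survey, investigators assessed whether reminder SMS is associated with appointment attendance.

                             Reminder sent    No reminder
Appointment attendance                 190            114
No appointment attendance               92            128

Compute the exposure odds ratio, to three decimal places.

2.319

Reading the table with exposure as columns: a = 190 (Reminder sent, case), b = 92 (Reminder sent, non-case), c = 114 (No reminder, case), d = 128.
OR = (a·d)/(b·c) = (190 × 128) / (92 × 114) = 24320 / 10488 = 2.31884
The odds of appointment attendance are about 2.32 times as high in the reminder sent group.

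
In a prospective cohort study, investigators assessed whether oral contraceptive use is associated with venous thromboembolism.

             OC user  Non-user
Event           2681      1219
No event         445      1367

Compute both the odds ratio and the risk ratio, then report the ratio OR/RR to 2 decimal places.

Reading the table with exposure as columns: a = 2681 (OC user, case), b = 445 (OC user, non-case), c = 1219 (Non-user, case), d = 1367.
OR = (2681·1367)/(445·1219) = 3664927/542455 = 6.75619
Risk in exposed = 2681/3126 = 0.85765; risk in unexposed = 1219/2586 = 0.47138; RR = 1.81942
OR/RR = 6.75619 / 1.81942 = 3.71338
The outcome is not rare, so the OR lies further from 1 than the RR.

3.71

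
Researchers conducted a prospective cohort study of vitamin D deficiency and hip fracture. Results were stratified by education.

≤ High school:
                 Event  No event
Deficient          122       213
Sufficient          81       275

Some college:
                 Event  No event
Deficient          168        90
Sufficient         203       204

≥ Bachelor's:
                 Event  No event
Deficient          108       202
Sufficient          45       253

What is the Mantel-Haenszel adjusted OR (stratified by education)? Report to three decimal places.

OR_MH = Σ(aᵢdᵢ/nᵢ) / Σ(bᵢcᵢ/nᵢ), where nᵢ is the stratum total.
Stratum 1 (≤ High school): n = 691; a·d/n = 122·275/691 = 48.5528; b·c/n = 213·81/691 = 24.9682
Stratum 2 (Some college): n = 665; a·d/n = 168·204/665 = 51.5368; b·c/n = 90·203/665 = 27.4737
Stratum 3 (≥ Bachelor's): n = 608; a·d/n = 108·253/608 = 44.9408; b·c/n = 202·45/608 = 14.9507
OR_MH = (48.5528 + 51.5368 + 44.9408) / (24.9682 + 27.4737 + 14.9507) = 145.0305 / 67.3925 = 2.15203

2.152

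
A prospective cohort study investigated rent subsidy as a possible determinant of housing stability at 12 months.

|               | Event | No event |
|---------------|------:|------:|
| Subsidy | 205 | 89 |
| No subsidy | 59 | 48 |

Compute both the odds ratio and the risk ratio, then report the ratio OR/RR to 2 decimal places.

Cells: a = 205, b = 89, c = 59, d = 48.
OR = (205·48)/(89·59) = 9840/5251 = 1.87393
Risk in exposed = 205/294 = 0.69728; risk in unexposed = 59/107 = 0.55140; RR = 1.26456
OR/RR = 1.87393 / 1.26456 = 1.48189
The outcome is not rare, so the OR lies further from 1 than the RR.

1.48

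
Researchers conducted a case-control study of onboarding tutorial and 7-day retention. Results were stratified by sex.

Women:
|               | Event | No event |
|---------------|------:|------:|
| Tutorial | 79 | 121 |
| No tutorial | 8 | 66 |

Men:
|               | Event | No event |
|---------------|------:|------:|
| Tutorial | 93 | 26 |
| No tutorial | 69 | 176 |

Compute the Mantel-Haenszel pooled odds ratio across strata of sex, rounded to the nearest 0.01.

OR_MH = Σ(aᵢdᵢ/nᵢ) / Σ(bᵢcᵢ/nᵢ), where nᵢ is the stratum total.
Stratum 1 (Women): n = 274; a·d/n = 79·66/274 = 19.0292; b·c/n = 121·8/274 = 3.5328
Stratum 2 (Men): n = 364; a·d/n = 93·176/364 = 44.9670; b·c/n = 26·69/364 = 4.9286
OR_MH = (19.0292 + 44.9670) / (3.5328 + 4.9286) = 63.9962 / 8.4614 = 7.56330

7.56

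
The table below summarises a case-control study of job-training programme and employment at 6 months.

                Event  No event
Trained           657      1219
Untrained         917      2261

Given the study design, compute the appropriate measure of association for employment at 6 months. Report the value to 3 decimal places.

Cells: a = 657, b = 1219, c = 917, d = 2261.
This is a case-control study: participants were sampled on outcome status, so risks in the source population cannot be estimated directly — relative risk is not valid here. The odds ratio is the appropriate measure.
OR = (a·d)/(b·c) = (657 × 2261) / (1219 × 917) = 1485477 / 1117823 = 1.32890

1.329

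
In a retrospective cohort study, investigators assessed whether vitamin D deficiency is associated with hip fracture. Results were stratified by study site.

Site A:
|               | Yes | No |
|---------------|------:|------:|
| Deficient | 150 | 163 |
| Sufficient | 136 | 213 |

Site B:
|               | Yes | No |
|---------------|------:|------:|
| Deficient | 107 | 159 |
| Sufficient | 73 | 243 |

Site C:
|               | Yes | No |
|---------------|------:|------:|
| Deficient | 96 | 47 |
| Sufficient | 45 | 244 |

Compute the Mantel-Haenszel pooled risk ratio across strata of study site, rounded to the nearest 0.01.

RR_MH = Σ(aᵢ·n₀ᵢ/nᵢ) / Σ(cᵢ·n₁ᵢ/nᵢ), with n₁ᵢ = aᵢ+bᵢ (exposed), n₀ᵢ = cᵢ+dᵢ (unexposed), nᵢ = n₁ᵢ+n₀ᵢ.
Stratum 1 (Site A): n₁ = 313, n₀ = 349, n = 662; a·n₀/n = 150·349/662 = 79.0785; c·n₁/n = 136·313/662 = 64.3021
Stratum 2 (Site B): n₁ = 266, n₀ = 316, n = 582; a·n₀/n = 107·316/582 = 58.0962; c·n₁/n = 73·266/582 = 33.3643
Stratum 3 (Site C): n₁ = 143, n₀ = 289, n = 432; a·n₀/n = 96·289/432 = 64.2222; c·n₁/n = 45·143/432 = 14.8958
RR_MH = (79.0785 + 58.0962 + 64.2222) / (64.3021 + 33.3643 + 14.8958) = 201.3970 / 112.5622 = 1.78921

1.79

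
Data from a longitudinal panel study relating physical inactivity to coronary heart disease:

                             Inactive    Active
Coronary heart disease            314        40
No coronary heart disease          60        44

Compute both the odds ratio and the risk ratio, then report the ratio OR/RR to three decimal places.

Reading the table with exposure as columns: a = 314 (Inactive, case), b = 60 (Inactive, non-case), c = 40 (Active, case), d = 44.
OR = (314·44)/(60·40) = 13816/2400 = 5.75667
Risk in exposed = 314/374 = 0.83957; risk in unexposed = 40/84 = 0.47619; RR = 1.76310
OR/RR = 5.75667 / 1.76310 = 3.26508
The outcome is not rare, so the OR lies further from 1 than the RR.

3.265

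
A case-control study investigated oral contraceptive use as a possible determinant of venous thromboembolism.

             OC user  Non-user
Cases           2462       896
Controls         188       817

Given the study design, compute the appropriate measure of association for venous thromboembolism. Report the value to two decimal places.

Reading the table with exposure as columns: a = 2462 (OC user, case), b = 188 (OC user, non-case), c = 896 (Non-user, case), d = 817.
This is a case-control study: participants were sampled on outcome status, so risks in the source population cannot be estimated directly — relative risk is not valid here. The odds ratio is the appropriate measure.
OR = (a·d)/(b·c) = (2462 × 817) / (188 × 896) = 2011454 / 168448 = 11.94110

11.94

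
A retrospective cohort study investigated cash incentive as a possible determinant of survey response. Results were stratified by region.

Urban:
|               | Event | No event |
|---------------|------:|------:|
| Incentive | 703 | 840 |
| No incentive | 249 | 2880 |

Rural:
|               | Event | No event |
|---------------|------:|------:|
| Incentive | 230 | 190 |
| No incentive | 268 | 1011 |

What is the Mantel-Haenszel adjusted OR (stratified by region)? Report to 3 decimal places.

7.629

OR_MH = Σ(aᵢdᵢ/nᵢ) / Σ(bᵢcᵢ/nᵢ), where nᵢ is the stratum total.
Stratum 1 (Urban): n = 4672; a·d/n = 703·2880/4672 = 433.3562; b·c/n = 840·249/4672 = 44.7688
Stratum 2 (Rural): n = 1699; a·d/n = 230·1011/1699 = 136.8629; b·c/n = 190·268/1699 = 29.9706
OR_MH = (433.3562 + 136.8629) / (44.7688 + 29.9706) = 570.2190 / 74.7394 = 7.62943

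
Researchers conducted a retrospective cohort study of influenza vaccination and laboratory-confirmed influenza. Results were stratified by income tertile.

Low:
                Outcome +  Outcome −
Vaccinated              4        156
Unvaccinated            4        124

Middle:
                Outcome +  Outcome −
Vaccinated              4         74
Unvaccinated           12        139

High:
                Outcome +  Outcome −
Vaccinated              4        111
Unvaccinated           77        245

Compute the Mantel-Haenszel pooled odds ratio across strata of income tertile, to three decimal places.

0.250

OR_MH = Σ(aᵢdᵢ/nᵢ) / Σ(bᵢcᵢ/nᵢ), where nᵢ is the stratum total.
Stratum 1 (Low): n = 288; a·d/n = 4·124/288 = 1.7222; b·c/n = 156·4/288 = 2.1667
Stratum 2 (Middle): n = 229; a·d/n = 4·139/229 = 2.4279; b·c/n = 74·12/229 = 3.8777
Stratum 3 (High): n = 437; a·d/n = 4·245/437 = 2.2426; b·c/n = 111·77/437 = 19.5584
OR_MH = (1.7222 + 2.4279 + 2.2426) / (2.1667 + 3.8777 + 19.5584) = 6.3927 / 25.6027 = 0.24969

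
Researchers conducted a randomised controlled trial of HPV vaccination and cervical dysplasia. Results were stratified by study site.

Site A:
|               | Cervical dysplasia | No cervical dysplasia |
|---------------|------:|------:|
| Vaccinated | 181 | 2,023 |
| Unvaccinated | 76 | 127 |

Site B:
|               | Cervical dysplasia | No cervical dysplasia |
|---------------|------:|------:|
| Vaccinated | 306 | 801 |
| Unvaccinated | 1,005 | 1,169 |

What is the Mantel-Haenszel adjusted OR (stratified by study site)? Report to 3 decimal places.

0.383

OR_MH = Σ(aᵢdᵢ/nᵢ) / Σ(bᵢcᵢ/nᵢ), where nᵢ is the stratum total.
Stratum 1 (Site A): n = 2407; a·d/n = 181·127/2407 = 9.5501; b·c/n = 2023·76/2407 = 63.8754
Stratum 2 (Site B): n = 3281; a·d/n = 306·1169/3281 = 109.0259; b·c/n = 801·1005/3281 = 245.3536
OR_MH = (9.5501 + 109.0259) / (63.8754 + 245.3536) = 118.5760 / 309.2289 = 0.38346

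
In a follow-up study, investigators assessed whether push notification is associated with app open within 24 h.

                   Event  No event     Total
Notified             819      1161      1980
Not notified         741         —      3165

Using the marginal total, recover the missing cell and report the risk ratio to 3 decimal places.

The missing cell is in the unexposed row: 3165 − 741 = 2424.
So a = 819, b = 1161, c = 741, d = 2424.
RR = [a/(a+b)] / [c/(c+d)] = (819/1980) / (741/3165) = 0.41364/0.23412 = 1.76675

1.767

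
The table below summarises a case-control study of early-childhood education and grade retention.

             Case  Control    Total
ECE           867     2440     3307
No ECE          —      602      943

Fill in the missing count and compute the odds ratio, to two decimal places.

The missing cell is in the unexposed row: 943 − 602 = 341.
So a = 867, b = 2440, c = 341, d = 602.
OR = (a·d)/(b·c) = (867 × 602) / (2440 × 341) = 521934 / 832040 = 0.62729

0.63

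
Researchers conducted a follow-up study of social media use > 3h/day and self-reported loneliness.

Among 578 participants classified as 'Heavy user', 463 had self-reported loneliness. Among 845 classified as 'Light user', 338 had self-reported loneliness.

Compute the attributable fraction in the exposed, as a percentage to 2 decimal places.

From the description: a = 463, b = 115, c = 338, d = 507.
Risk in exposed = 463/578 = 0.80104; risk in unexposed = 338/845 = 0.40000.
RR = 0.80104/0.40000 = 2.00260
AR% = (RR − 1)/RR × 100 = (2.00260 − 1)/2.00260 × 100 = 50.0648%

50.06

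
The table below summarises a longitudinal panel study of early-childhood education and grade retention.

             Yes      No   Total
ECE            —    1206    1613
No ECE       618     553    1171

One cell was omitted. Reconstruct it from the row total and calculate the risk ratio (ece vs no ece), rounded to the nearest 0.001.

0.478

The missing cell is in the exposed row: 1613 − 1206 = 407.
So a = 407, b = 1206, c = 618, d = 553.
RR = [a/(a+b)] / [c/(c+d)] = (407/1613) / (618/1171) = 0.25232/0.52775 = 0.47811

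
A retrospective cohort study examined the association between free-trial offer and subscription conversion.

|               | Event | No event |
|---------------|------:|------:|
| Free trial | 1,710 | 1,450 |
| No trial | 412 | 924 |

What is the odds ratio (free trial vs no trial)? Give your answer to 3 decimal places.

2.645

Cells: a = 1710, b = 1450, c = 412, d = 924.
OR = (a·d)/(b·c) = (1710 × 924) / (1450 × 412) = 1580040 / 597400 = 2.64486
The odds of subscription conversion are about 2.64 times as high in the free trial group.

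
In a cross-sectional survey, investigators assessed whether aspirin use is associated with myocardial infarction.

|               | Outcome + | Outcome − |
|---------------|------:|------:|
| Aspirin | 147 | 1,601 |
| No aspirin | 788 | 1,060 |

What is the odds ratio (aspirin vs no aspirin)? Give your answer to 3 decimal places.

Cells: a = 147, b = 1601, c = 788, d = 1060.
OR = (a·d)/(b·c) = (147 × 1060) / (1601 × 788) = 155820 / 1261588 = 0.12351
Exposure is associated with lower odds of myocardial infarction (OR = 0.12 < 1).

0.124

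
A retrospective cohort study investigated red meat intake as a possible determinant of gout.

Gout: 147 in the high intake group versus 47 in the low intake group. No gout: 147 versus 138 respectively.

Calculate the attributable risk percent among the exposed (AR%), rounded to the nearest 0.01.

49.19

From the description: a = 147, b = 147, c = 47, d = 138.
Risk in exposed = 147/294 = 0.50000; risk in unexposed = 47/185 = 0.25405.
RR = 0.50000/0.25405 = 1.96809
AR% = (RR − 1)/RR × 100 = (1.96809 − 1)/1.96809 × 100 = 49.1892%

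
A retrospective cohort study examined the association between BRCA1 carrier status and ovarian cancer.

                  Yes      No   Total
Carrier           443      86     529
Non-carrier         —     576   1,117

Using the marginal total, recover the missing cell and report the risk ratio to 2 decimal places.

1.73

The missing cell is in the unexposed row: 1117 − 576 = 541.
So a = 443, b = 86, c = 541, d = 576.
RR = [a/(a+b)] / [c/(c+d)] = (443/529) / (541/1117) = 0.83743/0.48433 = 1.72904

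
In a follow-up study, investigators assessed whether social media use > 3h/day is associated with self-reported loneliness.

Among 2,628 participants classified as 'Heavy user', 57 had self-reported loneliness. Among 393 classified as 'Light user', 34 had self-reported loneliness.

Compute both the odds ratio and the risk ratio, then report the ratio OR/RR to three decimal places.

From the description: a = 57, b = 2571, c = 34, d = 359.
OR = (57·359)/(2571·34) = 20463/87414 = 0.23409
Risk in exposed = 57/2628 = 0.02169; risk in unexposed = 34/393 = 0.08651; RR = 0.25071
OR/RR = 0.23409 / 0.25071 = 0.93374
The outcome is rare in both groups, so OR ≈ RR (ratio near 1).

0.934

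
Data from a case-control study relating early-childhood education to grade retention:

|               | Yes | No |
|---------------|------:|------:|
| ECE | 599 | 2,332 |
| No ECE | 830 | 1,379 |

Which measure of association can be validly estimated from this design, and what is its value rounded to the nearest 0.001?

0.427

Cells: a = 599, b = 2332, c = 830, d = 1379.
This is a case-control study: participants were sampled on outcome status, so risks in the source population cannot be estimated directly — relative risk is not valid here. The odds ratio is the appropriate measure.
OR = (a·d)/(b·c) = (599 × 1379) / (2332 × 830) = 826021 / 1935560 = 0.42676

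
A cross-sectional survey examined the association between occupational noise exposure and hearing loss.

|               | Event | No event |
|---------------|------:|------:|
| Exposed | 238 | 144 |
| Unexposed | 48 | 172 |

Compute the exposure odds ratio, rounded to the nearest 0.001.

Cells: a = 238, b = 144, c = 48, d = 172.
OR = (a·d)/(b·c) = (238 × 172) / (144 × 48) = 40936 / 6912 = 5.92245
The odds of hearing loss are about 5.92 times as high in the exposed group.

5.922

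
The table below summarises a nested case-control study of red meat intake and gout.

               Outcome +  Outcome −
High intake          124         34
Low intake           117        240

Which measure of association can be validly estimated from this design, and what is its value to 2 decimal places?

7.48

Cells: a = 124, b = 34, c = 117, d = 240.
This is a nested case-control study: participants were sampled on outcome status, so risks in the source population cannot be estimated directly — relative risk is not valid here. The odds ratio is the appropriate measure.
OR = (a·d)/(b·c) = (124 × 240) / (34 × 117) = 29760 / 3978 = 7.48115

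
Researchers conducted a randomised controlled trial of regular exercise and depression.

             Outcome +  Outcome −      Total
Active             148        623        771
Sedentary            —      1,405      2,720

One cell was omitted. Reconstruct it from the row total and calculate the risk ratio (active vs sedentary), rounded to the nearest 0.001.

0.397

The missing cell is in the unexposed row: 2720 − 1405 = 1315.
So a = 148, b = 623, c = 1315, d = 1405.
RR = [a/(a+b)] / [c/(c+d)] = (148/771) / (1315/2720) = 0.19196/0.48346 = 0.39705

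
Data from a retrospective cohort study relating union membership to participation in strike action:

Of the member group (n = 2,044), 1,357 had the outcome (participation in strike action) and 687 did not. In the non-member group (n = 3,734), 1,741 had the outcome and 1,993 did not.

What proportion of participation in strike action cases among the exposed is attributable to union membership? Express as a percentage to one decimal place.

29.8

From the description: a = 1357, b = 687, c = 1741, d = 1993.
Risk in exposed = 1357/2044 = 0.66389; risk in unexposed = 1741/3734 = 0.46626.
RR = 0.66389/0.46626 = 1.42388
AR% = (RR − 1)/RR × 100 = (1.42388 − 1)/1.42388 × 100 = 29.7695%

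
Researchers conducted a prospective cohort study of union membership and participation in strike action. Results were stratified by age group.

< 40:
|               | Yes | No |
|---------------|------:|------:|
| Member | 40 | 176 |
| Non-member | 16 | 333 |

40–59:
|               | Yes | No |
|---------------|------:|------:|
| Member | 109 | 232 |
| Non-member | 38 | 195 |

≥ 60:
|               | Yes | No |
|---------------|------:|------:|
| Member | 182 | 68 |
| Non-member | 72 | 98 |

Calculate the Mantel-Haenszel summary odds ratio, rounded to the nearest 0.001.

3.221

OR_MH = Σ(aᵢdᵢ/nᵢ) / Σ(bᵢcᵢ/nᵢ), where nᵢ is the stratum total.
Stratum 1 (< 40): n = 565; a·d/n = 40·333/565 = 23.5752; b·c/n = 176·16/565 = 4.9841
Stratum 2 (40–59): n = 574; a·d/n = 109·195/574 = 37.0296; b·c/n = 232·38/574 = 15.3589
Stratum 3 (≥ 60): n = 420; a·d/n = 182·98/420 = 42.4667; b·c/n = 68·72/420 = 11.6571
OR_MH = (23.5752 + 37.0296 + 42.4667) / (4.9841 + 15.3589 + 11.6571) = 103.0715 / 32.0001 = 3.22097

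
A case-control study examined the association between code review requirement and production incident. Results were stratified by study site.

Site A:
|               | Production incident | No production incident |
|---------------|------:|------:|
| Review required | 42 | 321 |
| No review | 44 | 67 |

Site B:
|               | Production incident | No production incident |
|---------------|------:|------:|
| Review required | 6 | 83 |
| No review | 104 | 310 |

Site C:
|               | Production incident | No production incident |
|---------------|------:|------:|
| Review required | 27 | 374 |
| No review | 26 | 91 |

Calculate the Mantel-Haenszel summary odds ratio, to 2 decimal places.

0.22

OR_MH = Σ(aᵢdᵢ/nᵢ) / Σ(bᵢcᵢ/nᵢ), where nᵢ is the stratum total.
Stratum 1 (Site A): n = 474; a·d/n = 42·67/474 = 5.9367; b·c/n = 321·44/474 = 29.7975
Stratum 2 (Site B): n = 503; a·d/n = 6·310/503 = 3.6978; b·c/n = 83·104/503 = 17.1610
Stratum 3 (Site C): n = 518; a·d/n = 27·91/518 = 4.7432; b·c/n = 374·26/518 = 18.7722
OR_MH = (5.9367 + 3.6978 + 4.7432) / (29.7975 + 17.1610 + 18.7722) = 14.3778 / 65.7307 = 0.21874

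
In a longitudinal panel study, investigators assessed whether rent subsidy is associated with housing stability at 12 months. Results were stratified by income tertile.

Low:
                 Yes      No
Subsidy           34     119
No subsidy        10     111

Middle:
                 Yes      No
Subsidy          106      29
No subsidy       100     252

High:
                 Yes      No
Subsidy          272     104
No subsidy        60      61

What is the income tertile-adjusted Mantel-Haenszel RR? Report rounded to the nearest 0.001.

RR_MH = Σ(aᵢ·n₀ᵢ/nᵢ) / Σ(cᵢ·n₁ᵢ/nᵢ), with n₁ᵢ = aᵢ+bᵢ (exposed), n₀ᵢ = cᵢ+dᵢ (unexposed), nᵢ = n₁ᵢ+n₀ᵢ.
Stratum 1 (Low): n₁ = 153, n₀ = 121, n = 274; a·n₀/n = 34·121/274 = 15.0146; c·n₁/n = 10·153/274 = 5.5839
Stratum 2 (Middle): n₁ = 135, n₀ = 352, n = 487; a·n₀/n = 106·352/487 = 76.6160; c·n₁/n = 100·135/487 = 27.7207
Stratum 3 (High): n₁ = 376, n₀ = 121, n = 497; a·n₀/n = 272·121/497 = 66.2213; c·n₁/n = 60·376/497 = 45.3924
RR_MH = (15.0146 + 76.6160 + 66.2213) / (5.5839 + 27.7207 + 45.3924) = 157.8519 / 78.6970 = 2.00582

2.006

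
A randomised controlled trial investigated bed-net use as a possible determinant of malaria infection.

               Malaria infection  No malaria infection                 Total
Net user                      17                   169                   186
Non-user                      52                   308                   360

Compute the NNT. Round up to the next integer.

Risk in treated group = 17/186 = 0.09140; risk in control = 52/360 = 0.14444.
Absolute risk reduction = 0.14444 − 0.09140 = 0.05305
NNT = 1 / ARR = 1 / 0.05305 = 18.851 → round up → 19

19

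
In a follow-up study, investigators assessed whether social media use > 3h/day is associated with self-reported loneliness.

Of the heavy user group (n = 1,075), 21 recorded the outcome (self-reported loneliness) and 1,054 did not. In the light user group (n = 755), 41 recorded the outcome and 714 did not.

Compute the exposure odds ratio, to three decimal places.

0.347

From the description: a = 21, b = 1054, c = 41, d = 714.
OR = (a·d)/(b·c) = (21 × 714) / (1054 × 41) = 14994 / 43214 = 0.34697
Exposure is associated with lower odds of self-reported loneliness (OR = 0.35 < 1).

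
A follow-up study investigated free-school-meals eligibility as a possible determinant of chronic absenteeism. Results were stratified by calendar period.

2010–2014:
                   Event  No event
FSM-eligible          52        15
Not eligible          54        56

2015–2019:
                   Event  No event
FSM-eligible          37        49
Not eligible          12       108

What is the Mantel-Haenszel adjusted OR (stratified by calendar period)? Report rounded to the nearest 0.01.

OR_MH = Σ(aᵢdᵢ/nᵢ) / Σ(bᵢcᵢ/nᵢ), where nᵢ is the stratum total.
Stratum 1 (2010–2014): n = 177; a·d/n = 52·56/177 = 16.4520; b·c/n = 15·54/177 = 4.5763
Stratum 2 (2015–2019): n = 206; a·d/n = 37·108/206 = 19.3981; b·c/n = 49·12/206 = 2.8544
OR_MH = (16.4520 + 19.3981) / (4.5763 + 2.8544) = 35.8500 / 7.4306 = 4.82462

4.82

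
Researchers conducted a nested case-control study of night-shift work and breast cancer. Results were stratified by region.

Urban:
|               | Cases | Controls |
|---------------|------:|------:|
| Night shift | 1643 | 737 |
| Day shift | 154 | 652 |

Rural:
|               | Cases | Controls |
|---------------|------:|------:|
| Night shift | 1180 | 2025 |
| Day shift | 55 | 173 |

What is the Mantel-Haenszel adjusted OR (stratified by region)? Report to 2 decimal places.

OR_MH = Σ(aᵢdᵢ/nᵢ) / Σ(bᵢcᵢ/nᵢ), where nᵢ is the stratum total.
Stratum 1 (Urban): n = 3186; a·d/n = 1643·652/3186 = 336.2323; b·c/n = 737·154/3186 = 35.6240
Stratum 2 (Rural): n = 3433; a·d/n = 1180·173/3433 = 59.4640; b·c/n = 2025·55/3433 = 32.4425
OR_MH = (336.2323 + 59.4640) / (35.6240 + 32.4425) = 395.6963 / 68.0665 = 5.81338

5.81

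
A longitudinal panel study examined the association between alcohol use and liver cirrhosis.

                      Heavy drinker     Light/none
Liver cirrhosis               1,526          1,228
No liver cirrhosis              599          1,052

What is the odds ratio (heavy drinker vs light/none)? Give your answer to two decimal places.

2.18

Reading the table with exposure as columns: a = 1526 (Heavy drinker, case), b = 599 (Heavy drinker, non-case), c = 1228 (Light/none, case), d = 1052.
OR = (a·d)/(b·c) = (1526 × 1052) / (599 × 1228) = 1605352 / 735572 = 2.18245
The odds of liver cirrhosis are about 2.18 times as high in the heavy drinker group.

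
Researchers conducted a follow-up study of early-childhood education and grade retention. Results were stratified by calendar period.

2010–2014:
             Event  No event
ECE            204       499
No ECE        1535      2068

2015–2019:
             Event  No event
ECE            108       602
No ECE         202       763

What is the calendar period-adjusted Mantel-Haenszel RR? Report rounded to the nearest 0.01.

0.69

RR_MH = Σ(aᵢ·n₀ᵢ/nᵢ) / Σ(cᵢ·n₁ᵢ/nᵢ), with n₁ᵢ = aᵢ+bᵢ (exposed), n₀ᵢ = cᵢ+dᵢ (unexposed), nᵢ = n₁ᵢ+n₀ᵢ.
Stratum 1 (2010–2014): n₁ = 703, n₀ = 3603, n = 4306; a·n₀/n = 204·3603/4306 = 170.6948; c·n₁/n = 1535·703/4306 = 250.6050
Stratum 2 (2015–2019): n₁ = 710, n₀ = 965, n = 1675; a·n₀/n = 108·965/1675 = 62.2209; c·n₁/n = 202·710/1675 = 85.6239
RR_MH = (170.6948 + 62.2209) / (250.6050 + 85.6239) = 232.9157 / 336.2289 = 0.69273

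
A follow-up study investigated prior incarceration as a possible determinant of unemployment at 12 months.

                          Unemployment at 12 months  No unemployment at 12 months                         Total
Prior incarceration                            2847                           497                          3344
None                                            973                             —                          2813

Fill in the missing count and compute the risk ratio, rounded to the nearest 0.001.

2.461

The missing cell is in the unexposed row: 2813 − 973 = 1840.
So a = 2847, b = 497, c = 973, d = 1840.
RR = [a/(a+b)] / [c/(c+d)] = (2847/3344) / (973/2813) = 0.85138/0.34589 = 2.46138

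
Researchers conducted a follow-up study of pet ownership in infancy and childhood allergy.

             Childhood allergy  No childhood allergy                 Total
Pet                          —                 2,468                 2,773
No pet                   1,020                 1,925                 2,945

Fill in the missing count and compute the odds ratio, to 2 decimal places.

0.23

The missing cell is in the exposed row: 2773 − 2468 = 305.
So a = 305, b = 2468, c = 1020, d = 1925.
OR = (a·d)/(b·c) = (305 × 1925) / (2468 × 1020) = 587125 / 2517360 = 0.23323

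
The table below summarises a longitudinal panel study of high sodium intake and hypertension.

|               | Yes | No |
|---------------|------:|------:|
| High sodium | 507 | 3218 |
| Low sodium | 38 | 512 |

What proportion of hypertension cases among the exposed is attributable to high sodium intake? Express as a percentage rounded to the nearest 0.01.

49.24

Cells: a = 507, b = 3218, c = 38, d = 512.
Risk in exposed = 507/3725 = 0.13611; risk in unexposed = 38/550 = 0.06909.
RR = 0.13611/0.06909 = 1.96998
AR% = (RR − 1)/RR × 100 = (1.96998 − 1)/1.96998 × 100 = 49.2379%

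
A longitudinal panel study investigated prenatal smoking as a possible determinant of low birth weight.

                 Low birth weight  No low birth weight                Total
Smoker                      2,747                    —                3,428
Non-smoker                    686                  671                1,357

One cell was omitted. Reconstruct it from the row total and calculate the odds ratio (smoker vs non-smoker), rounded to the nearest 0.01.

The missing cell is in the exposed row: 3428 − 2747 = 681.
So a = 2747, b = 681, c = 686, d = 671.
OR = (a·d)/(b·c) = (2747 × 671) / (681 × 686) = 1843237 / 467166 = 3.94557

3.95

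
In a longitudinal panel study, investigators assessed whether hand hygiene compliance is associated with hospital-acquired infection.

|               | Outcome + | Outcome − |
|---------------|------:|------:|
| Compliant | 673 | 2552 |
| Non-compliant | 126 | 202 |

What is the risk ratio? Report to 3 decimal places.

0.543

Cells: a = 673, b = 2552, c = 126, d = 202.
Risk in exposed = 673/3225 = 0.20868; risk in unexposed = 126/328 = 0.38415.
RR = 0.20868 / 0.38415 = 0.54324
The risk is 46% lower among the exposed than among the unexposed.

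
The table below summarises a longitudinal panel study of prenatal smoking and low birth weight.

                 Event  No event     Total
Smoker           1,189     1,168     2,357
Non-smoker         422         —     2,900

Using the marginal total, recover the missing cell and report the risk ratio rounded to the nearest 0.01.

3.47

The missing cell is in the unexposed row: 2900 − 422 = 2478.
So a = 1189, b = 1168, c = 422, d = 2478.
RR = [a/(a+b)] / [c/(c+d)] = (1189/2357) / (422/2900) = 0.50445/0.14552 = 3.46663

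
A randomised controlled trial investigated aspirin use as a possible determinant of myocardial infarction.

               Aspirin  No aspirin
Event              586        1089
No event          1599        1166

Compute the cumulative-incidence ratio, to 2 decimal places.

Reading the table with exposure as columns: a = 586 (Aspirin, case), b = 1599 (Aspirin, non-case), c = 1089 (No aspirin, case), d = 1166.
Risk in exposed = 586/2185 = 0.26819; risk in unexposed = 1089/2255 = 0.48293.
RR = 0.26819 / 0.48293 = 0.55535
The risk is 44% lower among the exposed than among the unexposed.

0.56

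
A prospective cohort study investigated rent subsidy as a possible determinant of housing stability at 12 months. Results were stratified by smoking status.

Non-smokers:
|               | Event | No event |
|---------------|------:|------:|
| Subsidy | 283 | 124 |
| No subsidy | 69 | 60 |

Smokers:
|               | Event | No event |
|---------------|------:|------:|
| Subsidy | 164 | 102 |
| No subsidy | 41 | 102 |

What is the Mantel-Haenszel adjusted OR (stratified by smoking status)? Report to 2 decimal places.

2.77

OR_MH = Σ(aᵢdᵢ/nᵢ) / Σ(bᵢcᵢ/nᵢ), where nᵢ is the stratum total.
Stratum 1 (Non-smokers): n = 536; a·d/n = 283·60/536 = 31.6791; b·c/n = 124·69/536 = 15.9627
Stratum 2 (Smokers): n = 409; a·d/n = 164·102/409 = 40.8998; b·c/n = 102·41/409 = 10.2249
OR_MH = (31.6791 + 40.8998) / (15.9627 + 10.2249) = 72.5789 / 26.1876 = 2.77149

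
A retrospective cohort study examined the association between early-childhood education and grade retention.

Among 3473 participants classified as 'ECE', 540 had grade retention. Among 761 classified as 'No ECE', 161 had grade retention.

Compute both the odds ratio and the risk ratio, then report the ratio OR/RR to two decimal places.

0.93

From the description: a = 540, b = 2933, c = 161, d = 600.
OR = (540·600)/(2933·161) = 324000/472213 = 0.68613
Risk in exposed = 540/3473 = 0.15549; risk in unexposed = 161/761 = 0.21156; RR = 0.73493
OR/RR = 0.68613 / 0.73493 = 0.93360
The outcome is not rare, so the OR lies further from 1 than the RR.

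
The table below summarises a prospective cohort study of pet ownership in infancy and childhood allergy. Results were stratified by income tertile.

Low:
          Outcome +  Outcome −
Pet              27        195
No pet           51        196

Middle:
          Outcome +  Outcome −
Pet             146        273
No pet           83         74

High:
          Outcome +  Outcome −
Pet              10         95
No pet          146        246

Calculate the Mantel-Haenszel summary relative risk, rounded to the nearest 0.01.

RR_MH = Σ(aᵢ·n₀ᵢ/nᵢ) / Σ(cᵢ·n₁ᵢ/nᵢ), with n₁ᵢ = aᵢ+bᵢ (exposed), n₀ᵢ = cᵢ+dᵢ (unexposed), nᵢ = n₁ᵢ+n₀ᵢ.
Stratum 1 (Low): n₁ = 222, n₀ = 247, n = 469; a·n₀/n = 27·247/469 = 14.2196; c·n₁/n = 51·222/469 = 24.1407
Stratum 2 (Middle): n₁ = 419, n₀ = 157, n = 576; a·n₀/n = 146·157/576 = 39.7951; c·n₁/n = 83·419/576 = 60.3767
Stratum 3 (High): n₁ = 105, n₀ = 392, n = 497; a·n₀/n = 10·392/497 = 7.8873; c·n₁/n = 146·105/497 = 30.8451
RR_MH = (14.2196 + 39.7951 + 7.8873) / (24.1407 + 60.3767 + 30.8451) = 61.9021 / 115.3625 = 0.53659

0.54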